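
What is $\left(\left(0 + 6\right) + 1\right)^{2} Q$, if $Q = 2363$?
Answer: $115787$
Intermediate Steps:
$\left(\left(0 + 6\right) + 1\right)^{2} Q = \left(\left(0 + 6\right) + 1\right)^{2} \cdot 2363 = \left(6 + 1\right)^{2} \cdot 2363 = 7^{2} \cdot 2363 = 49 \cdot 2363 = 115787$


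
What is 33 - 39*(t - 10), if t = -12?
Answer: 891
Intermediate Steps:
33 - 39*(t - 10) = 33 - 39*(-12 - 10) = 33 - 39*(-22) = 33 + 858 = 891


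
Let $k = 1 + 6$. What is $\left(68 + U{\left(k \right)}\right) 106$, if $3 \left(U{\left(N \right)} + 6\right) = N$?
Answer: $\frac{20458}{3} \approx 6819.3$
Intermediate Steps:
$k = 7$
$U{\left(N \right)} = -6 + \frac{N}{3}$
$\left(68 + U{\left(k \right)}\right) 106 = \left(68 + \left(-6 + \frac{1}{3} \cdot 7\right)\right) 106 = \left(68 + \left(-6 + \frac{7}{3}\right)\right) 106 = \left(68 - \frac{11}{3}\right) 106 = \frac{193}{3} \cdot 106 = \frac{20458}{3}$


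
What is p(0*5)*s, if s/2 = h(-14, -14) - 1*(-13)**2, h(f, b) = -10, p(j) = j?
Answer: 0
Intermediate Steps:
s = -358 (s = 2*(-10 - 1*(-13)**2) = 2*(-10 - 1*169) = 2*(-10 - 169) = 2*(-179) = -358)
p(0*5)*s = (0*5)*(-358) = 0*(-358) = 0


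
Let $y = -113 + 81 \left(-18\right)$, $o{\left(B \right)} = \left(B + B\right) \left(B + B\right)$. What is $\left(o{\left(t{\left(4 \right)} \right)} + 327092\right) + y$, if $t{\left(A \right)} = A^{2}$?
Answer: $326545$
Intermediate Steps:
$o{\left(B \right)} = 4 B^{2}$ ($o{\left(B \right)} = 2 B 2 B = 4 B^{2}$)
$y = -1571$ ($y = -113 - 1458 = -1571$)
$\left(o{\left(t{\left(4 \right)} \right)} + 327092\right) + y = \left(4 \left(4^{2}\right)^{2} + 327092\right) - 1571 = \left(4 \cdot 16^{2} + 327092\right) - 1571 = \left(4 \cdot 256 + 327092\right) - 1571 = \left(1024 + 327092\right) - 1571 = 328116 - 1571 = 326545$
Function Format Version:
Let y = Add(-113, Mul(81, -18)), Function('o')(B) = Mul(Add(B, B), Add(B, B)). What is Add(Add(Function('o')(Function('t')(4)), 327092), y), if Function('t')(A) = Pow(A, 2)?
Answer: 326545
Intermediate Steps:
Function('o')(B) = Mul(4, Pow(B, 2)) (Function('o')(B) = Mul(Mul(2, B), Mul(2, B)) = Mul(4, Pow(B, 2)))
y = -1571 (y = Add(-113, -1458) = -1571)
Add(Add(Function('o')(Function('t')(4)), 327092), y) = Add(Add(Mul(4, Pow(Pow(4, 2), 2)), 327092), -1571) = Add(Add(Mul(4, Pow(16, 2)), 327092), -1571) = Add(Add(Mul(4, 256), 327092), -1571) = Add(Add(1024, 327092), -1571) = Add(328116, -1571) = 326545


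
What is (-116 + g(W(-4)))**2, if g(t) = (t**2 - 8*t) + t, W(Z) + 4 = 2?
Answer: 9604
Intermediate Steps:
W(Z) = -2 (W(Z) = -4 + 2 = -2)
g(t) = t**2 - 7*t
(-116 + g(W(-4)))**2 = (-116 - 2*(-7 - 2))**2 = (-116 - 2*(-9))**2 = (-116 + 18)**2 = (-98)**2 = 9604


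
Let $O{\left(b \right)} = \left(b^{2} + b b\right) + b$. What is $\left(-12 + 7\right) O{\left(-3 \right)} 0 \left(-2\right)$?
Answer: $0$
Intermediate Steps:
$O{\left(b \right)} = b + 2 b^{2}$ ($O{\left(b \right)} = \left(b^{2} + b^{2}\right) + b = 2 b^{2} + b = b + 2 b^{2}$)
$\left(-12 + 7\right) O{\left(-3 \right)} 0 \left(-2\right) = \left(-12 + 7\right) - 3 \left(1 + 2 \left(-3\right)\right) 0 \left(-2\right) = - 5 - 3 \left(1 - 6\right) 0 \left(-2\right) = - 5 \left(-3\right) \left(-5\right) 0 \left(-2\right) = - 5 \cdot 15 \cdot 0 \left(-2\right) = - 5 \cdot 0 \left(-2\right) = \left(-5\right) 0 = 0$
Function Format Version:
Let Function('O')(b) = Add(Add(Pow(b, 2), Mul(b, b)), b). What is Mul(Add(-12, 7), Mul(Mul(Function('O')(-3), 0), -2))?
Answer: 0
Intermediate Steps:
Function('O')(b) = Add(b, Mul(2, Pow(b, 2))) (Function('O')(b) = Add(Add(Pow(b, 2), Pow(b, 2)), b) = Add(Mul(2, Pow(b, 2)), b) = Add(b, Mul(2, Pow(b, 2))))
Mul(Add(-12, 7), Mul(Mul(Function('O')(-3), 0), -2)) = Mul(Add(-12, 7), Mul(Mul(Mul(-3, Add(1, Mul(2, -3))), 0), -2)) = Mul(-5, Mul(Mul(Mul(-3, Add(1, -6)), 0), -2)) = Mul(-5, Mul(Mul(Mul(-3, -5), 0), -2)) = Mul(-5, Mul(Mul(15, 0), -2)) = Mul(-5, Mul(0, -2)) = Mul(-5, 0) = 0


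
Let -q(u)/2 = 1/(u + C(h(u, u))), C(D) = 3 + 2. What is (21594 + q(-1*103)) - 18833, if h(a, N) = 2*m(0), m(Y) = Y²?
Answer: 135290/49 ≈ 2761.0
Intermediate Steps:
h(a, N) = 0 (h(a, N) = 2*0² = 2*0 = 0)
C(D) = 5
q(u) = -2/(5 + u) (q(u) = -2/(u + 5) = -2/(5 + u))
(21594 + q(-1*103)) - 18833 = (21594 - 2/(5 - 1*103)) - 18833 = (21594 - 2/(5 - 103)) - 18833 = (21594 - 2/(-98)) - 18833 = (21594 - 2*(-1/98)) - 18833 = (21594 + 1/49) - 18833 = 1058107/49 - 18833 = 135290/49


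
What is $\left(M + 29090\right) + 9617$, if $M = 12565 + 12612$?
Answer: $63884$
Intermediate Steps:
$M = 25177$
$\left(M + 29090\right) + 9617 = \left(25177 + 29090\right) + 9617 = 54267 + 9617 = 63884$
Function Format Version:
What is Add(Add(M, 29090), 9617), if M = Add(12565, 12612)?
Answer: 63884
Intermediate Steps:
M = 25177
Add(Add(M, 29090), 9617) = Add(Add(25177, 29090), 9617) = Add(54267, 9617) = 63884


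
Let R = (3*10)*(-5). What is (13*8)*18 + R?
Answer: 1722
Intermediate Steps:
R = -150 (R = 30*(-5) = -150)
(13*8)*18 + R = (13*8)*18 - 150 = 104*18 - 150 = 1872 - 150 = 1722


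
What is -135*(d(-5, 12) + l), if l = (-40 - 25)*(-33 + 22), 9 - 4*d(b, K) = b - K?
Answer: -194805/2 ≈ -97403.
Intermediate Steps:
d(b, K) = 9/4 - b/4 + K/4 (d(b, K) = 9/4 - (b - K)/4 = 9/4 + (-b/4 + K/4) = 9/4 - b/4 + K/4)
l = 715 (l = -65*(-11) = 715)
-135*(d(-5, 12) + l) = -135*((9/4 - ¼*(-5) + (¼)*12) + 715) = -135*((9/4 + 5/4 + 3) + 715) = -135*(13/2 + 715) = -135*1443/2 = -194805/2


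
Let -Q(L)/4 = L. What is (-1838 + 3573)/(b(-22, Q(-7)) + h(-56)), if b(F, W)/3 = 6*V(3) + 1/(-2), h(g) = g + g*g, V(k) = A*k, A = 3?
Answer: 3470/6481 ≈ 0.53541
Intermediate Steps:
Q(L) = -4*L
V(k) = 3*k
h(g) = g + g²
b(F, W) = 321/2 (b(F, W) = 3*(6*(3*3) + 1/(-2)) = 3*(6*9 + 1*(-½)) = 3*(54 - ½) = 3*(107/2) = 321/2)
(-1838 + 3573)/(b(-22, Q(-7)) + h(-56)) = (-1838 + 3573)/(321/2 - 56*(1 - 56)) = 1735/(321/2 - 56*(-55)) = 1735/(321/2 + 3080) = 1735/(6481/2) = 1735*(2/6481) = 3470/6481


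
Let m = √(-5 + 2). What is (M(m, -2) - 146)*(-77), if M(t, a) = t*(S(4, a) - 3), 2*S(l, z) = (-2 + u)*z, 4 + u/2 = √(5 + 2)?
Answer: 11242 + 77*I*√3*(-7 + 2*√7) ≈ 11242.0 - 227.86*I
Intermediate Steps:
u = -8 + 2*√7 (u = -8 + 2*√(5 + 2) = -8 + 2*√7 ≈ -2.7085)
S(l, z) = z*(-10 + 2*√7)/2 (S(l, z) = ((-2 + (-8 + 2*√7))*z)/2 = ((-10 + 2*√7)*z)/2 = (z*(-10 + 2*√7))/2 = z*(-10 + 2*√7)/2)
m = I*√3 (m = √(-3) = I*√3 ≈ 1.732*I)
M(t, a) = t*(-3 + a*(-5 + √7)) (M(t, a) = t*(a*(-5 + √7) - 3) = t*(-3 + a*(-5 + √7)))
(M(m, -2) - 146)*(-77) = (-I*√3*(3 - 2*(5 - √7)) - 146)*(-77) = (-I*√3*(3 + (-10 + 2*√7)) - 146)*(-77) = (-I*√3*(-7 + 2*√7) - 146)*(-77) = (-146 - I*√3*(-7 + 2*√7))*(-77) = 11242 + 77*I*√3*(-7 + 2*√7)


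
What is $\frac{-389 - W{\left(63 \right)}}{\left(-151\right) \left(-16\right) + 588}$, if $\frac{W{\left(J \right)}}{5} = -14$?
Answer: $- \frac{319}{3004} \approx -0.10619$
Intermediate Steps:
$W{\left(J \right)} = -70$ ($W{\left(J \right)} = 5 \left(-14\right) = -70$)
$\frac{-389 - W{\left(63 \right)}}{\left(-151\right) \left(-16\right) + 588} = \frac{-389 - -70}{\left(-151\right) \left(-16\right) + 588} = \frac{-389 + 70}{2416 + 588} = - \frac{319}{3004}$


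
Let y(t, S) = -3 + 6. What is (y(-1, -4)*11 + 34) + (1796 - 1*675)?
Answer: 1188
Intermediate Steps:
y(t, S) = 3
(y(-1, -4)*11 + 34) + (1796 - 1*675) = (3*11 + 34) + (1796 - 1*675) = (33 + 34) + (1796 - 675) = 67 + 1121 = 1188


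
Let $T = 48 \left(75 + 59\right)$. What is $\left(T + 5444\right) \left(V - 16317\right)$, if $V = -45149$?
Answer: $-729970216$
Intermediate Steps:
$T = 6432$ ($T = 48 \cdot 134 = 6432$)
$\left(T + 5444\right) \left(V - 16317\right) = \left(6432 + 5444\right) \left(-45149 - 16317\right) = 11876 \left(-61466\right) = -729970216$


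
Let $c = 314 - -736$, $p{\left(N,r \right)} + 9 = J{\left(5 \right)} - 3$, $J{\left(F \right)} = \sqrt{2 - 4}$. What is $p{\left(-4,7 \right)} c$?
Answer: $-12600 + 1050 i \sqrt{2} \approx -12600.0 + 1484.9 i$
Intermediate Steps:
$J{\left(F \right)} = i \sqrt{2}$ ($J{\left(F \right)} = \sqrt{-2} = i \sqrt{2}$)
$p{\left(N,r \right)} = -12 + i \sqrt{2}$ ($p{\left(N,r \right)} = -9 + \left(i \sqrt{2} - 3\right) = -9 - \left(3 - i \sqrt{2}\right) = -12 + i \sqrt{2}$)
$c = 1050$ ($c = 314 + 736 = 1050$)
$p{\left(-4,7 \right)} c = \left(-12 + i \sqrt{2}\right) 1050 = -12600 + 1050 i \sqrt{2}$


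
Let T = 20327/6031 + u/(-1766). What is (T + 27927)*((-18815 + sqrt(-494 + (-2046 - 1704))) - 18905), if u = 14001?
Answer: -5608866701127980/5325373 + 297394840993*I*sqrt(1061)/5325373 ≈ -1.0532e+9 + 1.819e+6*I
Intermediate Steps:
T = -48542549/10650746 (T = 20327/6031 + 14001/(-1766) = 20327*(1/6031) + 14001*(-1/1766) = 20327/6031 - 14001/1766 = -48542549/10650746 ≈ -4.5577)
(T + 27927)*((-18815 + sqrt(-494 + (-2046 - 1704))) - 18905) = (-48542549/10650746 + 27927)*((-18815 + sqrt(-494 + (-2046 - 1704))) - 18905) = 297394840993*((-18815 + sqrt(-494 - 3750)) - 18905)/10650746 = 297394840993*((-18815 + sqrt(-4244)) - 18905)/10650746 = 297394840993*((-18815 + 2*I*sqrt(1061)) - 18905)/10650746 = 297394840993*(-37720 + 2*I*sqrt(1061))/10650746 = -5608866701127980/5325373 + 297394840993*I*sqrt(1061)/5325373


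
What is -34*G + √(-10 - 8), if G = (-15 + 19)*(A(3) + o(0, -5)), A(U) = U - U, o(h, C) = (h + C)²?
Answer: -3400 + 3*I*√2 ≈ -3400.0 + 4.2426*I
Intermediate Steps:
o(h, C) = (C + h)²
A(U) = 0
G = 100 (G = (-15 + 19)*(0 + (-5 + 0)²) = 4*(0 + (-5)²) = 4*(0 + 25) = 4*25 = 100)
-34*G + √(-10 - 8) = -34*100 + √(-10 - 8) = -3400 + √(-18) = -3400 + 3*I*√2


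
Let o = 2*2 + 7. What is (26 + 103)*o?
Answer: 1419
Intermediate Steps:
o = 11 (o = 4 + 7 = 11)
(26 + 103)*o = (26 + 103)*11 = 129*11 = 1419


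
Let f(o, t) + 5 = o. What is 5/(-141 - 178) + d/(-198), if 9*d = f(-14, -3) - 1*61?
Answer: 755/25839 ≈ 0.029219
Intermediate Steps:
f(o, t) = -5 + o
d = -80/9 (d = ((-5 - 14) - 1*61)/9 = (-19 - 61)/9 = (1/9)*(-80) = -80/9 ≈ -8.8889)
5/(-141 - 178) + d/(-198) = 5/(-141 - 178) - 80/9/(-198) = 5/(-319) - 80/9*(-1/198) = 5*(-1/319) + 40/891 = -5/319 + 40/891 = 755/25839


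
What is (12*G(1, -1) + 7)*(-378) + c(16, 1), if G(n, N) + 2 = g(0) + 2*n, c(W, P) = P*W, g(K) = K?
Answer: -2630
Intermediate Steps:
G(n, N) = -2 + 2*n (G(n, N) = -2 + (0 + 2*n) = -2 + 2*n)
(12*G(1, -1) + 7)*(-378) + c(16, 1) = (12*(-2 + 2*1) + 7)*(-378) + 1*16 = (12*(-2 + 2) + 7)*(-378) + 16 = (12*0 + 7)*(-378) + 16 = (0 + 7)*(-378) + 16 = 7*(-378) + 16 = -2646 + 16 = -2630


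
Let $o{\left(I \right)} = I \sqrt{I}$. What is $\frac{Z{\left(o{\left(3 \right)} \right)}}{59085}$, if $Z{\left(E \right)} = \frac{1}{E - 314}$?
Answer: $- \frac{314}{5823949365} - \frac{\sqrt{3}}{1941316455} \approx -5.4808 \cdot 10^{-8}$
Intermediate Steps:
$o{\left(I \right)} = I^{\frac{3}{2}}$
$Z{\left(E \right)} = \frac{1}{-314 + E}$
$\frac{Z{\left(o{\left(3 \right)} \right)}}{59085} = \frac{1}{\left(-314 + 3^{\frac{3}{2}}\right) 59085} = \frac{1}{-314 + 3 \sqrt{3}} \cdot \frac{1}{59085} = \frac{1}{59085 \left(-314 + 3 \sqrt{3}\right)}$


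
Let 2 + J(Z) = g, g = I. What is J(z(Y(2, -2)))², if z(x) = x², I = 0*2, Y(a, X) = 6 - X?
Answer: 4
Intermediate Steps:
I = 0
g = 0
J(Z) = -2 (J(Z) = -2 + 0 = -2)
J(z(Y(2, -2)))² = (-2)² = 4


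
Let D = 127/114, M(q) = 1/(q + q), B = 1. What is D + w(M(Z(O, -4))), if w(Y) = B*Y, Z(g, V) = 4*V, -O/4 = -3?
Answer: 1975/1824 ≈ 1.0828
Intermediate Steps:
O = 12 (O = -4*(-3) = 12)
M(q) = 1/(2*q)
w(Y) = Y (w(Y) = 1*Y = Y)
D = 127/114 (D = 127*(1/114) = 127/114 ≈ 1.1140)
D + w(M(Z(O, -4))) = 127/114 + 1/(2*((4*(-4)))) = 127/114 + (1/2)/(-16) = 127/114 + (1/2)*(-1/16) = 127/114 - 1/32 = 1975/1824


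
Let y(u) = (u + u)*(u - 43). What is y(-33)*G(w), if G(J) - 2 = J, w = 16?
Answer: 90288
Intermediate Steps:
y(u) = 2*u*(-43 + u) (y(u) = (2*u)*(-43 + u) = 2*u*(-43 + u))
G(J) = 2 + J
y(-33)*G(w) = (2*(-33)*(-43 - 33))*(2 + 16) = (2*(-33)*(-76))*18 = 5016*18 = 90288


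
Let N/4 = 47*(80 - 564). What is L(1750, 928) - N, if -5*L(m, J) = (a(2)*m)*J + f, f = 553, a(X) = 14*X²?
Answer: -90489593/5 ≈ -1.8098e+7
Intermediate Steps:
N = -90992 (N = 4*(47*(80 - 564)) = 4*(47*(-484)) = 4*(-22748) = -90992)
L(m, J) = -553/5 - 56*J*m/5 (L(m, J) = -(((14*2²)*m)*J + 553)/5 = -(((14*4)*m)*J + 553)/5 = -((56*m)*J + 553)/5 = -(56*J*m + 553)/5 = -(553 + 56*J*m)/5 = -553/5 - 56*J*m/5)
L(1750, 928) - N = (-553/5 - 56/5*928*1750) - 1*(-90992) = (-553/5 - 18188800) + 90992 = -90944553/5 + 90992 = -90489593/5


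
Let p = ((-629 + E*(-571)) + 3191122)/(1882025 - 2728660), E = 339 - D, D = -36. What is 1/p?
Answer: -846635/2976368 ≈ -0.28445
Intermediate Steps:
E = 375 (E = 339 - 1*(-36) = 339 + 36 = 375)
p = -2976368/846635 (p = ((-629 + 375*(-571)) + 3191122)/(1882025 - 2728660) = ((-629 - 214125) + 3191122)/(-846635) = (-214754 + 3191122)*(-1/846635) = 2976368*(-1/846635) = -2976368/846635 ≈ -3.5155)
1/p = 1/(-2976368/846635) = -846635/2976368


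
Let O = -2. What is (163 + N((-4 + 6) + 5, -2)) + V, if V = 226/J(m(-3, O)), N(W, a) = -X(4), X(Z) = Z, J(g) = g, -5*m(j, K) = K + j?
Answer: 385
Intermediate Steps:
m(j, K) = -K/5 - j/5 (m(j, K) = -(K + j)/5 = -K/5 - j/5)
N(W, a) = -4 (N(W, a) = -1*4 = -4)
V = 226 (V = 226/(-⅕*(-2) - ⅕*(-3)) = 226/(⅖ + ⅗) = 226/1 = 226*1 = 226)
(163 + N((-4 + 6) + 5, -2)) + V = (163 - 4) + 226 = 159 + 226 = 385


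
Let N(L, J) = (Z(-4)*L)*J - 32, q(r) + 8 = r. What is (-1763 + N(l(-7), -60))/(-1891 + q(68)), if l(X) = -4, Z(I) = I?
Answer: 2755/1831 ≈ 1.5046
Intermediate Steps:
q(r) = -8 + r
N(L, J) = -32 - 4*J*L (N(L, J) = (-4*L)*J - 32 = -4*J*L - 32 = -32 - 4*J*L)
(-1763 + N(l(-7), -60))/(-1891 + q(68)) = (-1763 + (-32 - 4*(-60)*(-4)))/(-1891 + (-8 + 68)) = (-1763 + (-32 - 960))/(-1891 + 60) = (-1763 - 992)/(-1831) = -2755*(-1/1831) = 2755/1831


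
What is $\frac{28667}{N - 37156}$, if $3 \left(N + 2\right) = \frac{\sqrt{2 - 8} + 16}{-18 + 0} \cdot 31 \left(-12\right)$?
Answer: $- \frac{43012970145}{55587793982} - \frac{7998093 i \sqrt{6}}{55587793982} \approx -0.77378 - 0.00035244 i$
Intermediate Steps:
$N = \frac{974}{9} + \frac{62 i \sqrt{6}}{9}$ ($N = -2 + \frac{\frac{\sqrt{2 - 8} + 16}{-18 + 0} \cdot 31 \left(-12\right)}{3} = -2 + \frac{\frac{\sqrt{-6} + 16}{-18} \cdot 31 \left(-12\right)}{3} = -2 + \frac{\left(i \sqrt{6} + 16\right) \left(- \frac{1}{18}\right) 31 \left(-12\right)}{3} = -2 + \frac{\left(16 + i \sqrt{6}\right) \left(- \frac{1}{18}\right) 31 \left(-12\right)}{3} = -2 + \frac{\left(- \frac{8}{9} - \frac{i \sqrt{6}}{18}\right) 31 \left(-12\right)}{3} = -2 + \frac{\left(- \frac{248}{9} - \frac{31 i \sqrt{6}}{18}\right) \left(-12\right)}{3} = -2 + \frac{\frac{992}{3} + \frac{62 i \sqrt{6}}{3}}{3} = -2 + \left(\frac{992}{9} + \frac{62 i \sqrt{6}}{9}\right) = \frac{974}{9} + \frac{62 i \sqrt{6}}{9} \approx 108.22 + 16.874 i$)
$\frac{28667}{N - 37156} = \frac{28667}{\left(\frac{974}{9} + \frac{62 i \sqrt{6}}{9}\right) - 37156} = \frac{28667}{- \frac{333430}{9} + \frac{62 i \sqrt{6}}{9}}$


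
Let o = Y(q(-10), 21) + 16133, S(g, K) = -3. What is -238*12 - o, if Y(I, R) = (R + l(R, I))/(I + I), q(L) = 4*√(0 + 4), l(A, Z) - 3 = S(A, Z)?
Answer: -303845/16 ≈ -18990.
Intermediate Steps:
l(A, Z) = 0 (l(A, Z) = 3 - 3 = 0)
q(L) = 8 (q(L) = 4*√4 = 4*2 = 8)
Y(I, R) = R/(2*I) (Y(I, R) = (R + 0)/(I + I) = R/((2*I)) = R*(1/(2*I)) = R/(2*I))
o = 258149/16 (o = (½)*21/8 + 16133 = (½)*21*(⅛) + 16133 = 21/16 + 16133 = 258149/16 ≈ 16134.)
-238*12 - o = -238*12 - 1*258149/16 = -2856 - 258149/16 = -303845/16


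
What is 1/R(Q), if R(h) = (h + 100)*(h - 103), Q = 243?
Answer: 1/48020 ≈ 2.0825e-5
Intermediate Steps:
R(h) = (-103 + h)*(100 + h) (R(h) = (100 + h)*(-103 + h) = (-103 + h)*(100 + h))
1/R(Q) = 1/(-10300 + 243² - 3*243) = 1/(-10300 + 59049 - 729) = 1/48020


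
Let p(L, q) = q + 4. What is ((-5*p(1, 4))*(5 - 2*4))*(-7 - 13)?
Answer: -2400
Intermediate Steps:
p(L, q) = 4 + q
((-5*p(1, 4))*(5 - 2*4))*(-7 - 13) = ((-5*(4 + 4))*(5 - 2*4))*(-7 - 13) = ((-5*8)*(5 - 8))*(-20) = -40*(-3)*(-20) = 120*(-20) = -2400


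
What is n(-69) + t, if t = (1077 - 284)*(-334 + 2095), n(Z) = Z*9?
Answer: 1395852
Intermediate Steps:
n(Z) = 9*Z
t = 1396473 (t = 793*1761 = 1396473)
n(-69) + t = 9*(-69) + 1396473 = -621 + 1396473 = 1395852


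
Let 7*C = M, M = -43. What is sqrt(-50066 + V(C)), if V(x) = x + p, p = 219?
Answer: 2*I*sqrt(610701)/7 ≈ 223.28*I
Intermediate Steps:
C = -43/7 (C = (1/7)*(-43) = -43/7 ≈ -6.1429)
V(x) = 219 + x (V(x) = x + 219 = 219 + x)
sqrt(-50066 + V(C)) = sqrt(-50066 + (219 - 43/7)) = sqrt(-50066 + 1490/7) = sqrt(-348972/7) = 2*I*sqrt(610701)/7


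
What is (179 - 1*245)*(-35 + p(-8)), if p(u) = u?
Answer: 2838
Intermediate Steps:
(179 - 1*245)*(-35 + p(-8)) = (179 - 1*245)*(-35 - 8) = (179 - 245)*(-43) = -66*(-43) = 2838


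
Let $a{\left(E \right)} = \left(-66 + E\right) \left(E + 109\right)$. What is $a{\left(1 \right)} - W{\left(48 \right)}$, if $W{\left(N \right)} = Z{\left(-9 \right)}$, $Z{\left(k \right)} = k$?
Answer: $-7141$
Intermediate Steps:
$W{\left(N \right)} = -9$
$a{\left(E \right)} = \left(-66 + E\right) \left(109 + E\right)$
$a{\left(1 \right)} - W{\left(48 \right)} = \left(-7194 + 1^{2} + 43 \cdot 1\right) - -9 = \left(-7194 + 1 + 43\right) + 9 = -7150 + 9 = -7141$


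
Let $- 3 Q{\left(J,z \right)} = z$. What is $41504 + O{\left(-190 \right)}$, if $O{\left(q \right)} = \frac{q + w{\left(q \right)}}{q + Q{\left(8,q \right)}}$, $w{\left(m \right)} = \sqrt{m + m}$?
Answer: $\frac{83011}{2} - \frac{3 i \sqrt{95}}{190} \approx 41506.0 - 0.1539 i$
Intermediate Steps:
$w{\left(m \right)} = \sqrt{2} \sqrt{m}$ ($w{\left(m \right)} = \sqrt{2 m} = \sqrt{2} \sqrt{m}$)
$Q{\left(J,z \right)} = - \frac{z}{3}$
$O{\left(q \right)} = \frac{3 \left(q + \sqrt{2} \sqrt{q}\right)}{2 q}$ ($O{\left(q \right)} = \frac{q + \sqrt{2} \sqrt{q}}{q - \frac{q}{3}} = \frac{q + \sqrt{2} \sqrt{q}}{\frac{2}{3} q} = \left(q + \sqrt{2} \sqrt{q}\right) \frac{3}{2 q} = \frac{3 \left(q + \sqrt{2} \sqrt{q}\right)}{2 q}$)
$41504 + O{\left(-190 \right)} = 41504 + \left(\frac{3}{2} + \frac{3 \sqrt{2}}{2 i \sqrt{190}}\right) = 41504 + \left(\frac{3}{2} + \frac{3 \sqrt{2} \left(- \frac{i \sqrt{190}}{190}\right)}{2}\right) = 41504 + \left(\frac{3}{2} - \frac{3 i \sqrt{95}}{190}\right) = \frac{83011}{2} - \frac{3 i \sqrt{95}}{190}$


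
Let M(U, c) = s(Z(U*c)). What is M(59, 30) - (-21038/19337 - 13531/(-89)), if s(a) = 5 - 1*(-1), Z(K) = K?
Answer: -249450607/1720993 ≈ -144.95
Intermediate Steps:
s(a) = 6 (s(a) = 5 + 1 = 6)
M(U, c) = 6
M(59, 30) - (-21038/19337 - 13531/(-89)) = 6 - (-21038/19337 - 13531/(-89)) = 6 - (-21038*1/19337 - 13531*(-1/89)) = 6 - (-21038/19337 + 13531/89) = 6 - 1*259776565/1720993 = 6 - 259776565/1720993 = -249450607/1720993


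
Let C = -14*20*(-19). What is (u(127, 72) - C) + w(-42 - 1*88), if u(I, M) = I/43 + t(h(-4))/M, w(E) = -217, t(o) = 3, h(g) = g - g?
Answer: -5711093/1032 ≈ -5534.0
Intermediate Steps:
h(g) = 0
C = 5320 (C = -280*(-19) = 5320)
u(I, M) = 3/M + I/43 (u(I, M) = I/43 + 3/M = 3/M + I/43)
(u(127, 72) - C) + w(-42 - 1*88) = ((3/72 + (1/43)*127) - 1*5320) - 217 = ((3*(1/72) + 127/43) - 5320) - 217 = ((1/24 + 127/43) - 5320) - 217 = (3091/1032 - 5320) - 217 = -5487149/1032 - 217 = -5711093/1032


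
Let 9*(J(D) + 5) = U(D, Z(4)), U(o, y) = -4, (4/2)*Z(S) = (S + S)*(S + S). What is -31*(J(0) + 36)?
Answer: -8525/9 ≈ -947.22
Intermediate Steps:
Z(S) = 2*S**2 (Z(S) = ((S + S)*(S + S))/2 = ((2*S)*(2*S))/2 = (4*S**2)/2 = 2*S**2)
J(D) = -49/9 (J(D) = -5 + (1/9)*(-4) = -5 - 4/9 = -49/9)
-31*(J(0) + 36) = -31*(-49/9 + 36) = -31*275/9 = -8525/9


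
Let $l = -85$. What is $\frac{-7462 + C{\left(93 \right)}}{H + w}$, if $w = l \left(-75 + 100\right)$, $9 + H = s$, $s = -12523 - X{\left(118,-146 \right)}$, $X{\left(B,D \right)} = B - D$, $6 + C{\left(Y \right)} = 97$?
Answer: $\frac{7371}{14921} \approx 0.494$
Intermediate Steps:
$C{\left(Y \right)} = 91$ ($C{\left(Y \right)} = -6 + 97 = 91$)
$s = -12787$ ($s = -12523 - \left(118 - -146\right) = -12523 - \left(118 + 146\right) = -12523 - 264 = -12787$)
$H = -12796$ ($H = -9 - 12787 = -12796$)
$w = -2125$ ($w = - 85 \left(-75 + 100\right) = \left(-85\right) 25 = -2125$)
$\frac{-7462 + C{\left(93 \right)}}{H + w} = \frac{-7462 + 91}{-12796 - 2125} = - \frac{7371}{-14921} = \left(-7371\right) \left(- \frac{1}{14921}\right) = \frac{7371}{14921}$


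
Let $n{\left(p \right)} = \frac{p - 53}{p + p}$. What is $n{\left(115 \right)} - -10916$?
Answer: $\frac{1255371}{115} \approx 10916.0$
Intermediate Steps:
$n{\left(p \right)} = \frac{-53 + p}{2 p}$
$n{\left(115 \right)} - -10916 = \frac{-53 + 115}{2 \cdot 115} - -10916 = \frac{1}{2} \cdot \frac{1}{115} \cdot 62 + 10916 = \frac{31}{115} + 10916 = \frac{1255371}{115}$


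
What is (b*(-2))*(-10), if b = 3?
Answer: 60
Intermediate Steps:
(b*(-2))*(-10) = (3*(-2))*(-10) = -6*(-10) = 60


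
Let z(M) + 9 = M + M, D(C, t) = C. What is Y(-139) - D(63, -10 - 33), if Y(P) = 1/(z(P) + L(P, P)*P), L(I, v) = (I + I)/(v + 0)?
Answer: -35596/565 ≈ -63.002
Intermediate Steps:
L(I, v) = 2*I/v (L(I, v) = (2*I)/v = 2*I/v)
z(M) = -9 + 2*M (z(M) = -9 + (M + M) = -9 + 2*M)
Y(P) = 1/(-9 + 4*P) (Y(P) = 1/((-9 + 2*P) + (2*P/P)*P) = 1/((-9 + 2*P) + 2*P) = 1/(-9 + 4*P))
Y(-139) - D(63, -10 - 33) = 1/(-9 + 4*(-139)) - 1*63 = 1/(-9 - 556) - 63 = 1/(-565) - 63 = -1/565 - 63 = -35596/565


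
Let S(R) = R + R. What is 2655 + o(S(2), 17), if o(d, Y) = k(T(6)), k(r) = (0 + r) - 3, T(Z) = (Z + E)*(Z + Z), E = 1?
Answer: 2736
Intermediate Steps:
S(R) = 2*R
T(Z) = 2*Z*(1 + Z) (T(Z) = (Z + 1)*(Z + Z) = (1 + Z)*(2*Z) = 2*Z*(1 + Z))
k(r) = -3 + r (k(r) = r - 3 = -3 + r)
o(d, Y) = 81 (o(d, Y) = -3 + 2*6*(1 + 6) = -3 + 2*6*7 = -3 + 84 = 81)
2655 + o(S(2), 17) = 2655 + 81 = 2736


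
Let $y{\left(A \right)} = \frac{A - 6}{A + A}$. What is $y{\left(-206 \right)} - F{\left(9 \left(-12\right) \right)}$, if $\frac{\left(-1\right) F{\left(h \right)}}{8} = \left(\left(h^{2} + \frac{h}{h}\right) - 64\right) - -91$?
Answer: $\frac{9634261}{103} \approx 93537.0$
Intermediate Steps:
$y{\left(A \right)} = \frac{-6 + A}{2 A}$
$F{\left(h \right)} = -224 - 8 h^{2}$ ($F{\left(h \right)} = - 8 \left(\left(\left(h^{2} + \frac{h}{h}\right) - 64\right) - -91\right) = - 8 \left(\left(\left(h^{2} + 1\right) - 64\right) + 91\right) = - 8 \left(\left(\left(1 + h^{2}\right) - 64\right) + 91\right) = - 8 \left(\left(-63 + h^{2}\right) + 91\right) = - 8 \left(28 + h^{2}\right) = -224 - 8 h^{2}$)
$y{\left(-206 \right)} - F{\left(9 \left(-12\right) \right)} = \frac{-6 - 206}{2 \left(-206\right)} - \left(-224 - 8 \left(9 \left(-12\right)\right)^{2}\right) = \frac{1}{2} \left(- \frac{1}{206}\right) \left(-212\right) - \left(-224 - 8 \left(-108\right)^{2}\right) = \frac{53}{103} - \left(-224 - 93312\right) = \frac{53}{103} - -93536 = \frac{53}{103} + 93536 = \frac{9634261}{103}$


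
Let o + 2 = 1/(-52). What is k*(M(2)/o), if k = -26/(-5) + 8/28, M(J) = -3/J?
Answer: 4992/1225 ≈ 4.0751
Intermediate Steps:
o = -105/52 (o = -2 + 1/(-52) = -2 - 1/52 = -105/52 ≈ -2.0192)
k = 192/35 (k = -26*(-1/5) + 8*(1/28) = 26/5 + 2/7 = 192/35 ≈ 5.4857)
k*(M(2)/o) = 192*((-3/2)/(-105/52))/35 = 192*(-(-52)/(35*2))/35 = 192*(-52/105*(-3/2))/35 = (192/35)*(26/35) = 4992/1225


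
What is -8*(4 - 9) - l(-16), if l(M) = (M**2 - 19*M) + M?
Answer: -504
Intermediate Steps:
l(M) = M**2 - 18*M
-8*(4 - 9) - l(-16) = -8*(4 - 9) - (-16)*(-18 - 16) = -8*(-5) - (-16)*(-34) = 40 - 1*544 = 40 - 544 = -504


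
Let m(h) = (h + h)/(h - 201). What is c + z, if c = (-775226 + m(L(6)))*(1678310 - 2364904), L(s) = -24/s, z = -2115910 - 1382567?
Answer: 109113708969483/205 ≈ 5.3226e+11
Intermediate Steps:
z = -3498477
m(h) = 2*h/(-201 + h) (m(h) = (2*h)/(-201 + h) = 2*h/(-201 + h))
c = 109114426157268/205 (c = (-775226 + 2*(-24/6)/(-201 - 24/6))*(1678310 - 2364904) = (-775226 + 2*(-24*1/6)/(-201 - 24*1/6))*(-686594) = (-775226 + 2*(-4)/(-201 - 4))*(-686594) = (-775226 + 2*(-4)/(-205))*(-686594) = (-775226 + 2*(-4)*(-1/205))*(-686594) = (-775226 + 8/205)*(-686594) = -158921322/205*(-686594) = 109114426157268/205 ≈ 5.3227e+11)
c + z = 109114426157268/205 - 3498477 = 109113708969483/205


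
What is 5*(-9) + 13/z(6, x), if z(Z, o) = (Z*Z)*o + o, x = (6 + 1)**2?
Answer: -81572/1813 ≈ -44.993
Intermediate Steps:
x = 49 (x = 7**2 = 49)
z(Z, o) = o + o*Z**2 (z(Z, o) = Z**2*o + o = o*Z**2 + o = o + o*Z**2)
5*(-9) + 13/z(6, x) = 5*(-9) + 13/((49*(1 + 6**2))) = -45 + 13/((49*(1 + 36))) = -45 + 13/((49*37)) = -45 + 13/1813 = -81572/1813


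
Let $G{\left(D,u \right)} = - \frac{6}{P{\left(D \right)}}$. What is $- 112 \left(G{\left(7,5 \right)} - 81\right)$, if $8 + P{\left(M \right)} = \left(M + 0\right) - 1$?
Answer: $8736$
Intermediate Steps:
$P{\left(M \right)} = -9 + M$ ($P{\left(M \right)} = -8 + \left(\left(M + 0\right) - 1\right) = -8 + \left(M - 1\right) = -8 + \left(-1 + M\right) = -9 + M$)
$G{\left(D,u \right)} = - \frac{6}{-9 + D}$
$- 112 \left(G{\left(7,5 \right)} - 81\right) = - 112 \left(- \frac{6}{-9 + 7} - 81\right) = - 112 \left(- \frac{6}{-2} - 81\right) = - 112 \left(\left(-6\right) \left(- \frac{1}{2}\right) - 81\right) = - 112 \left(3 - 81\right) = \left(-112\right) \left(-78\right) = 8736$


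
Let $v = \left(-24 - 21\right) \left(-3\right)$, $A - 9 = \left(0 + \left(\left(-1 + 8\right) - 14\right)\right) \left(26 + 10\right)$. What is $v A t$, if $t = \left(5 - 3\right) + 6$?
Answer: $-262440$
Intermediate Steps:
$t = 8$ ($t = 2 + 6 = 8$)
$A = -243$ ($A = 9 + \left(0 + \left(\left(-1 + 8\right) - 14\right)\right) \left(26 + 10\right) = 9 + \left(0 + \left(7 - 14\right)\right) 36 = 9 + \left(0 - 7\right) 36 = 9 - 252 = -243$)
$v = 135$ ($v = \left(-45\right) \left(-3\right) = 135$)
$v A t = 135 \left(\left(-243\right) 8\right) = 135 \left(-1944\right) = -262440$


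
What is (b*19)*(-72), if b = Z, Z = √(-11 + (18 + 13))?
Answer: -2736*√5 ≈ -6117.9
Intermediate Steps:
Z = 2*√5 (Z = √(-11 + 31) = √20 = 2*√5 ≈ 4.4721)
b = 2*√5 ≈ 4.4721
(b*19)*(-72) = ((2*√5)*19)*(-72) = (38*√5)*(-72) = -2736*√5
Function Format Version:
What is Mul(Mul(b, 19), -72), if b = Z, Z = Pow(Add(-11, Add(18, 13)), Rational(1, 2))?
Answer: Mul(-2736, Pow(5, Rational(1, 2))) ≈ -6117.9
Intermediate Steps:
Z = Mul(2, Pow(5, Rational(1, 2))) (Z = Pow(Add(-11, 31), Rational(1, 2)) = Pow(20, Rational(1, 2)) = Mul(2, Pow(5, Rational(1, 2))) ≈ 4.4721)
b = Mul(2, Pow(5, Rational(1, 2))) ≈ 4.4721
Mul(Mul(b, 19), -72) = Mul(Mul(Mul(2, Pow(5, Rational(1, 2))), 19), -72) = Mul(Mul(38, Pow(5, Rational(1, 2))), -72) = Mul(-2736, Pow(5, Rational(1, 2)))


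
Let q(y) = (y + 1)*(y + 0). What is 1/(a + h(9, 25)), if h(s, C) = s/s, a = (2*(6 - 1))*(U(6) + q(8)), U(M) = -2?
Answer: 1/701 ≈ 0.0014265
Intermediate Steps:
q(y) = y*(1 + y) (q(y) = (1 + y)*y = y*(1 + y))
a = 700 (a = (2*(6 - 1))*(-2 + 8*(1 + 8)) = (2*5)*(-2 + 8*9) = 10*(-2 + 72) = 10*70 = 700)
h(s, C) = 1
1/(a + h(9, 25)) = 1/(700 + 1) = 1/701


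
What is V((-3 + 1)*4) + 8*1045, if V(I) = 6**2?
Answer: 8396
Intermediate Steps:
V(I) = 36
V((-3 + 1)*4) + 8*1045 = 36 + 8*1045 = 36 + 8360 = 8396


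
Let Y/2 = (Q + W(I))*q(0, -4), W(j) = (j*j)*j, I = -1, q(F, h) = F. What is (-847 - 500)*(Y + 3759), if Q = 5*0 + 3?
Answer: -5063373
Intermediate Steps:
W(j) = j³ (W(j) = j²*j = j³)
Q = 3 (Q = 0 + 3 = 3)
Y = 0 (Y = 2*((3 + (-1)³)*0) = 2*((3 - 1)*0) = 2*(2*0) = 2*0 = 0)
(-847 - 500)*(Y + 3759) = (-847 - 500)*(0 + 3759) = -1347*3759 = -5063373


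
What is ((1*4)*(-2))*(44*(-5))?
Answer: 1760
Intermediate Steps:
((1*4)*(-2))*(44*(-5)) = (4*(-2))*(-220) = -8*(-220) = 1760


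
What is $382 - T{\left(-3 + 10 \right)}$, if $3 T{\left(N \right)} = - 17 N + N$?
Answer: $\frac{1258}{3} \approx 419.33$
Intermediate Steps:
$T{\left(N \right)} = - \frac{16 N}{3}$ ($T{\left(N \right)} = \frac{- 17 N + N}{3} = \frac{\left(-16\right) N}{3} = - \frac{16 N}{3}$)
$382 - T{\left(-3 + 10 \right)} = 382 - - \frac{16 \left(-3 + 10\right)}{3} = 382 - \left(- \frac{16}{3}\right) 7 = 382 - - \frac{112}{3} = 382 + \frac{112}{3} = \frac{1258}{3}$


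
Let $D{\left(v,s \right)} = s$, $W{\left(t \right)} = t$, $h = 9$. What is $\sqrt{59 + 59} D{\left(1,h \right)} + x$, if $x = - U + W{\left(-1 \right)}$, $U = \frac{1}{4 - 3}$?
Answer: $-2 + 9 \sqrt{118} \approx 95.765$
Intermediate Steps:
$U = 1$ ($U = 1^{-1} = 1$)
$x = -2$ ($x = \left(-1\right) 1 - 1 = -1 - 1 = -2$)
$\sqrt{59 + 59} D{\left(1,h \right)} + x = \sqrt{59 + 59} \cdot 9 - 2 = \sqrt{118} \cdot 9 - 2 = 9 \sqrt{118} - 2 = -2 + 9 \sqrt{118}$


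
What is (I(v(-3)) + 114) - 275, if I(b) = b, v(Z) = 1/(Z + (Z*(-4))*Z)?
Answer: -6280/39 ≈ -161.03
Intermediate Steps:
v(Z) = 1/(Z - 4*Z²) (v(Z) = 1/(Z + (-4*Z)*Z) = 1/(Z - 4*Z²))
(I(v(-3)) + 114) - 275 = (-1/(-3*(-1 + 4*(-3))) + 114) - 275 = (-1*(-⅓)/(-1 - 12) + 114) - 275 = (-1*(-⅓)/(-13) + 114) - 275 = (-1*(-⅓)*(-1/13) + 114) - 275 = (-1/39 + 114) - 275 = 4445/39 - 275 = -6280/39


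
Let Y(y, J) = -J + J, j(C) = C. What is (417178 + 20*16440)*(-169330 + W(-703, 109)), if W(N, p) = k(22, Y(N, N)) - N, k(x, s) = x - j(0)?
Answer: -125775620690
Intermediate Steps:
Y(y, J) = 0
k(x, s) = x (k(x, s) = x - 1*0 = x + 0 = x)
W(N, p) = 22 - N
(417178 + 20*16440)*(-169330 + W(-703, 109)) = (417178 + 20*16440)*(-169330 + (22 - 1*(-703))) = (417178 + 328800)*(-169330 + (22 + 703)) = 745978*(-169330 + 725) = 745978*(-168605) = -125775620690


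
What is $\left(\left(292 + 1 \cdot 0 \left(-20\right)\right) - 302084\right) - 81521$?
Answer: $-383313$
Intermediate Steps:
$\left(\left(292 + 1 \cdot 0 \left(-20\right)\right) - 302084\right) - 81521 = \left(\left(292 + 0 \left(-20\right)\right) - 302084\right) - 81521 = \left(\left(292 + 0\right) - 302084\right) - 81521 = \left(292 - 302084\right) - 81521 = -301792 - 81521 = -383313$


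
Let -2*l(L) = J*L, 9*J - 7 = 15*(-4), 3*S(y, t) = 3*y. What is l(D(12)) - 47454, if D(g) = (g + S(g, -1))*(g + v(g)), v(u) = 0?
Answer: -46606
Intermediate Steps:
S(y, t) = y (S(y, t) = (3*y)/3 = y)
D(g) = 2*g**2 (D(g) = (g + g)*(g + 0) = (2*g)*g = 2*g**2)
J = -53/9 (J = 7/9 + (15*(-4))/9 = 7/9 + (1/9)*(-60) = 7/9 - 20/3 = -53/9 ≈ -5.8889)
l(L) = 53*L/18 (l(L) = -(-53)*L/18 = 53*L/18)
l(D(12)) - 47454 = 53*(2*12**2)/18 - 47454 = 53*(2*144)/18 - 47454 = (53/18)*288 - 47454 = 848 - 47454 = -46606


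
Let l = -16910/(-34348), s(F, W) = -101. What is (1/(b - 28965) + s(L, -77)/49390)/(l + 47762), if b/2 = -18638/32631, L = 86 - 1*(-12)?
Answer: -833593830717647/19146461100777694895035 ≈ -4.3538e-8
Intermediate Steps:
L = 98 (L = 86 + 12 = 98)
b = -37276/32631 (b = 2*(-18638/32631) = -37276/32631 ≈ -1.1423)
l = 8455/17174 (l = -16910*(-1/34348) = 8455/17174 ≈ 0.49231)
(1/(b - 28965) + s(L, -77)/49390)/(l + 47762) = (1/(-37276/32631 - 28965) - 101/49390)/(8455/17174 + 47762) = (1/(-945194191/32631) - 101*1/49390)/(820273043/17174) = (-32631/945194191 - 101/49390)*(17174/820273043) = -97076258381/46683141093490*17174/820273043 = -833593830717647/19146461100777694895035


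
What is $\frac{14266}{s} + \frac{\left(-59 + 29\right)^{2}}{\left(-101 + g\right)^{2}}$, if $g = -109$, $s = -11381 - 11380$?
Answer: $- \frac{676273}{1115289} \approx -0.60637$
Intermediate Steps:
$s = -22761$ ($s = -11381 - 11380 = -22761$)
$\frac{14266}{s} + \frac{\left(-59 + 29\right)^{2}}{\left(-101 + g\right)^{2}} = \frac{14266}{-22761} + \frac{\left(-59 + 29\right)^{2}}{\left(-101 - 109\right)^{2}} = 14266 \left(- \frac{1}{22761}\right) + \frac{\left(-30\right)^{2}}{\left(-210\right)^{2}} = - \frac{14266}{22761} + \frac{900}{44100} = - \frac{14266}{22761} + 900 \cdot \frac{1}{44100} = - \frac{14266}{22761} + \frac{1}{49} = - \frac{676273}{1115289}$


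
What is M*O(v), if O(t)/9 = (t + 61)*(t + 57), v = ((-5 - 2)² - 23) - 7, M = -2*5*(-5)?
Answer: 2736000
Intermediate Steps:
M = 50 (M = -10*(-5) = 50)
v = 19 (v = ((-7)² - 23) - 7 = (49 - 23) - 7 = 26 - 7 = 19)
O(t) = 9*(57 + t)*(61 + t) (O(t) = 9*((t + 61)*(t + 57)) = 9*((61 + t)*(57 + t)) = 9*((57 + t)*(61 + t)) = 9*(57 + t)*(61 + t))
M*O(v) = 50*(31293 + 9*19² + 1062*19) = 50*(31293 + 9*361 + 20178) = 50*(31293 + 3249 + 20178) = 50*54720 = 2736000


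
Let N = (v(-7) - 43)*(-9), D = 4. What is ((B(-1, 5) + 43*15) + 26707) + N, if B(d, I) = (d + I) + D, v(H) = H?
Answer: 27810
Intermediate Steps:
B(d, I) = 4 + I + d (B(d, I) = (d + I) + 4 = (I + d) + 4 = 4 + I + d)
N = 450 (N = (-7 - 43)*(-9) = -50*(-9) = 450)
((B(-1, 5) + 43*15) + 26707) + N = (((4 + 5 - 1) + 43*15) + 26707) + 450 = ((8 + 645) + 26707) + 450 = (653 + 26707) + 450 = 27360 + 450 = 27810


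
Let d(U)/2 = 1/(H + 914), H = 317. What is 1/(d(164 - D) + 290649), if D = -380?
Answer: 1231/357788921 ≈ 3.4406e-6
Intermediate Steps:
d(U) = 2/1231 (d(U) = 2/(317 + 914) = 2/1231)
1/(d(164 - D) + 290649) = 1/(2/1231 + 290649) = 1/(357788921/1231) = 1231/357788921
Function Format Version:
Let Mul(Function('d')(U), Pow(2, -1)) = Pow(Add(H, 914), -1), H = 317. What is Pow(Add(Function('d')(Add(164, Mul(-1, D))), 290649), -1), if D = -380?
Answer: Rational(1231, 357788921) ≈ 3.4406e-6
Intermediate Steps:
Function('d')(U) = Rational(2, 1231) (Function('d')(U) = Mul(2, Pow(Add(317, 914), -1)) = Mul(2, Pow(1231, -1)) = Mul(2, Rational(1, 1231)) = Rational(2, 1231))
Pow(Add(Function('d')(Add(164, Mul(-1, D))), 290649), -1) = Pow(Add(Rational(2, 1231), 290649), -1) = Pow(Rational(357788921, 1231), -1) = Rational(1231, 357788921)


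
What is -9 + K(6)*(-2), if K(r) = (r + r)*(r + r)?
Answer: -297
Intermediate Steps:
K(r) = 4*r² (K(r) = (2*r)*(2*r) = 4*r²)
-9 + K(6)*(-2) = -9 + (4*6²)*(-2) = -9 + (4*36)*(-2) = -9 + 144*(-2) = -9 - 288 = -297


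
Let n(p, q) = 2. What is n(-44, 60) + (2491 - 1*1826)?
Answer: 667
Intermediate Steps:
n(-44, 60) + (2491 - 1*1826) = 2 + (2491 - 1*1826) = 2 + (2491 - 1826) = 2 + 665 = 667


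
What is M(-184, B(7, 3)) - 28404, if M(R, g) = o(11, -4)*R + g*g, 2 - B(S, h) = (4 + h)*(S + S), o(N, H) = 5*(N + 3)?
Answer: -32068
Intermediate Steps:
o(N, H) = 15 + 5*N (o(N, H) = 5*(3 + N) = 15 + 5*N)
B(S, h) = 2 - 2*S*(4 + h) (B(S, h) = 2 - (4 + h)*(S + S) = 2 - (4 + h)*2*S = 2 - 2*S*(4 + h))
M(R, g) = g² + 70*R (M(R, g) = (15 + 5*11)*R + g*g = (15 + 55)*R + g² = 70*R + g² = g² + 70*R)
M(-184, B(7, 3)) - 28404 = ((2 - 8*7 - 2*7*3)² + 70*(-184)) - 28404 = ((2 - 56 - 42)² - 12880) - 28404 = ((-96)² - 12880) - 28404 = (9216 - 12880) - 28404 = -3664 - 28404 = -32068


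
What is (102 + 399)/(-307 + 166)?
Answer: -167/47 ≈ -3.5532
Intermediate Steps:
(102 + 399)/(-307 + 166) = 501/(-141) = 501*(-1/141) = -167/47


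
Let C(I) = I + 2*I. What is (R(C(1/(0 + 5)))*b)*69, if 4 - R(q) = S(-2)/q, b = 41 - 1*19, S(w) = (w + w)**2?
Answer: -34408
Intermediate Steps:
S(w) = 4*w**2 (S(w) = (2*w)**2 = 4*w**2)
b = 22 (b = 41 - 19 = 22)
C(I) = 3*I
R(q) = 4 - 16/q (R(q) = 4 - 4*(-2)**2/q = 4 - 4*4/q = 4 - 16/q)
(R(C(1/(0 + 5)))*b)*69 = ((4 - 16/(3/(0 + 5)))*22)*69 = ((4 - 16/(3/5))*22)*69 = ((4 - 16/(3*(1/5)))*22)*69 = ((4 - 16/3/5)*22)*69 = ((4 - 16*5/3)*22)*69 = ((4 - 80/3)*22)*69 = -68/3*22*69 = -1496/3*69 = -34408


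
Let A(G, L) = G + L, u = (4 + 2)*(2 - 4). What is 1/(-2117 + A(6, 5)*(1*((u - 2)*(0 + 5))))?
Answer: -1/2887 ≈ -0.00034638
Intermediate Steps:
u = -12 (u = 6*(-2) = -12)
1/(-2117 + A(6, 5)*(1*((u - 2)*(0 + 5)))) = 1/(-2117 + (6 + 5)*(1*((-12 - 2)*(0 + 5)))) = 1/(-2117 + 11*(1*(-14*5))) = 1/(-2117 + 11*(1*(-70))) = 1/(-2117 + 11*(-70)) = 1/(-2117 - 770) = 1/(-2887) = -1/2887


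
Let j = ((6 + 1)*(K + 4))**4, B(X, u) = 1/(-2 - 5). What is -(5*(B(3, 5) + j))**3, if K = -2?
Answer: -2430724375567753875/343 ≈ -7.0867e+15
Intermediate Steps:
B(X, u) = -1/7 (B(X, u) = 1/(-7) = -1/7)
j = 38416 (j = ((6 + 1)*(-2 + 4))**4 = (7*2)**4 = 14**4 = 38416)
-(5*(B(3, 5) + j))**3 = -(5*(-1/7 + 38416))**3 = -(5*(268911/7))**3 = -(1344555/7)**3 = -1*2430724375567753875/343 = -2430724375567753875/343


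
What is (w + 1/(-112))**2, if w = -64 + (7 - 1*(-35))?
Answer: 6076225/12544 ≈ 484.39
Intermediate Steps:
w = -22 (w = -64 + (7 + 35) = -64 + 42 = -22)
(w + 1/(-112))**2 = (-22 + 1/(-112))**2 = (-22 - 1/112)**2 = (-2465/112)**2 = 6076225/12544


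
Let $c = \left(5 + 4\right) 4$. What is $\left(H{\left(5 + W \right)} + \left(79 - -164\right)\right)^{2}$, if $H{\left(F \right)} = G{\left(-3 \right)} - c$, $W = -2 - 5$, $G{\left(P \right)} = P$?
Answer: $41616$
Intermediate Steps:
$c = 36$ ($c = 9 \cdot 4 = 36$)
$W = -7$ ($W = -2 - 5 = -7$)
$H{\left(F \right)} = -39$ ($H{\left(F \right)} = -3 - 36 = -39$)
$\left(H{\left(5 + W \right)} + \left(79 - -164\right)\right)^{2} = \left(-39 + \left(79 - -164\right)\right)^{2} = \left(-39 + \left(79 + 164\right)\right)^{2} = \left(-39 + 243\right)^{2} = 204^{2} = 41616$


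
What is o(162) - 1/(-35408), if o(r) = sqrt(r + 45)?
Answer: 1/35408 + 3*sqrt(23) ≈ 14.388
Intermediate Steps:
o(r) = sqrt(45 + r)
o(162) - 1/(-35408) = sqrt(45 + 162) - 1/(-35408) = sqrt(207) - 1*(-1/35408) = 3*sqrt(23) + 1/35408 = 1/35408 + 3*sqrt(23)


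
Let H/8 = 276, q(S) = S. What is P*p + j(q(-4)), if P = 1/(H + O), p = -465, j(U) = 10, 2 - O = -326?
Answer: 24895/2536 ≈ 9.8166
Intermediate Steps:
O = 328 (O = 2 - 1*(-326) = 2 + 326 = 328)
H = 2208 (H = 8*276 = 2208)
P = 1/2536 (P = 1/(2208 + 328) = 1/2536 ≈ 0.00039432)
P*p + j(q(-4)) = (1/2536)*(-465) + 10 = -465/2536 + 10 = 24895/2536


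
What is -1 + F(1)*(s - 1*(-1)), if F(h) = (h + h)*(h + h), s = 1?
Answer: 7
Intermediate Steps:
F(h) = 4*h**2 (F(h) = (2*h)*(2*h) = 4*h**2)
-1 + F(1)*(s - 1*(-1)) = -1 + (4*1**2)*(1 - 1*(-1)) = -1 + (4*1)*(1 + 1) = -1 + 4*2 = -1 + 8 = 7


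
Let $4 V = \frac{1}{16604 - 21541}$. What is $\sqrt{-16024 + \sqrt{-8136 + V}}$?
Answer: $\frac{\sqrt{-1562273917024 + 108614 i \sqrt{6555590513}}}{9874} \approx 0.35628 + 126.59 i$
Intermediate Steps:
$V = - \frac{1}{19748}$ ($V = \frac{1}{4 \left(16604 - 21541\right)} = \frac{1}{4 \left(-4937\right)} = \frac{1}{4} \left(- \frac{1}{4937}\right) = - \frac{1}{19748} \approx -5.0638 \cdot 10^{-5}$)
$\sqrt{-16024 + \sqrt{-8136 + V}} = \sqrt{-16024 + \sqrt{-8136 - \frac{1}{19748}}} = \sqrt{-16024 + \sqrt{- \frac{160669729}{19748}}} = \sqrt{-16024 + \frac{11 i \sqrt{6555590513}}{9874}}$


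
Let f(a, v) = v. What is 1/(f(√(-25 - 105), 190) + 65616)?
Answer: 1/65806 ≈ 1.5196e-5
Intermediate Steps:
1/(f(√(-25 - 105), 190) + 65616) = 1/(190 + 65616) = 1/65806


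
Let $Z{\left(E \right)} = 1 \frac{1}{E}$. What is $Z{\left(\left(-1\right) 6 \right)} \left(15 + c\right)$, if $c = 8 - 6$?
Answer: $- \frac{17}{6} \approx -2.8333$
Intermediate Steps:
$c = 2$ ($c = 8 - 6 = 2$)
$Z{\left(E \right)} = \frac{1}{E}$
$Z{\left(\left(-1\right) 6 \right)} \left(15 + c\right) = \frac{15 + 2}{\left(-1\right) 6} = \frac{1}{-6} \cdot 17 = \left(- \frac{1}{6}\right) 17 = - \frac{17}{6}$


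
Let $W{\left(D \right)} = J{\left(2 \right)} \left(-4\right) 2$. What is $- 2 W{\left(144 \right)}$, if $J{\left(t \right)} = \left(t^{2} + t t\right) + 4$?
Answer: $192$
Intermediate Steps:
$J{\left(t \right)} = 4 + 2 t^{2}$ ($J{\left(t \right)} = \left(t^{2} + t^{2}\right) + 4 = 2 t^{2} + 4 = 4 + 2 t^{2}$)
$W{\left(D \right)} = -96$ ($W{\left(D \right)} = \left(4 + 2 \cdot 2^{2}\right) \left(-4\right) 2 = \left(4 + 2 \cdot 4\right) \left(-4\right) 2 = \left(4 + 8\right) \left(-4\right) 2 = 12 \left(-4\right) 2 = \left(-48\right) 2 = -96$)
$- 2 W{\left(144 \right)} = \left(-2\right) \left(-96\right) = 192$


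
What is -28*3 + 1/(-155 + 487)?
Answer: -27887/332 ≈ -83.997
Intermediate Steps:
-28*3 + 1/(-155 + 487) = -84 + 1/332 = -27887/332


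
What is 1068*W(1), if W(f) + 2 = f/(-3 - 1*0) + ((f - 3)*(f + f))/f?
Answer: -6764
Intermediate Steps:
W(f) = -8 + 5*f/3 (W(f) = -2 + (f/(-3 - 1*0) + ((f - 3)*(f + f))/f) = -2 + (f/(-3 + 0) + ((-3 + f)*(2*f))/f) = -2 + (f/(-3) + (2*f*(-3 + f))/f) = -2 + (f*(-⅓) + (-6 + 2*f)) = -2 + (-f/3 + (-6 + 2*f)) = -2 + (-6 + 5*f/3) = -8 + 5*f/3)
1068*W(1) = 1068*(-8 + (5/3)*1) = 1068*(-8 + 5/3) = 1068*(-19/3) = -6764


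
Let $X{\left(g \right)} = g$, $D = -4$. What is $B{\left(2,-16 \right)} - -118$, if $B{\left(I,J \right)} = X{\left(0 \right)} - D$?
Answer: $122$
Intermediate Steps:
$B{\left(I,J \right)} = 4$ ($B{\left(I,J \right)} = 0 - -4 = 0 + 4 = 4$)
$B{\left(2,-16 \right)} - -118 = 4 - -118 = 4 + 118 = 122$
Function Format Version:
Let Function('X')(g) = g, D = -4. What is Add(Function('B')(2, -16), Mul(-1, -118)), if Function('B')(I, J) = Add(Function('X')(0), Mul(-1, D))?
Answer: 122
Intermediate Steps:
Function('B')(I, J) = 4 (Function('B')(I, J) = Add(0, Mul(-1, -4)) = Add(0, 4) = 4)
Add(Function('B')(2, -16), Mul(-1, -118)) = Add(4, Mul(-1, -118)) = Add(4, 118) = 122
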